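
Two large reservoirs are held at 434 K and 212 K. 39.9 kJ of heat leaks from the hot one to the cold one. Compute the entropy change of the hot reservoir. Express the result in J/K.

The hot reservoir loses heat Q, so ΔS_hot = −Q/T_H = −39900/434 = -91.9 J/K.

ΔS_hot = -91.9 J/K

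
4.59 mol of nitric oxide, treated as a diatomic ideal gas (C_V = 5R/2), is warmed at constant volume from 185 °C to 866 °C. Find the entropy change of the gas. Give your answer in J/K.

In kelvin: T₁ = 458.15 K, T₂ = 1139.15 K. At constant volume, ΔS = nC_V ln(T₂/T₁) with C_V = 5R/2 = 20.79 J mol⁻¹ K⁻¹.
ΔS = 4.59 × 20.79 × ln(1139.15/458.15) = 86.9 J/K.

ΔS = 86.9 J/K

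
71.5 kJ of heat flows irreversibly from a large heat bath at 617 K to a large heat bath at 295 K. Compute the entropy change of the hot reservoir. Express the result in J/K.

The hot reservoir loses heat Q, so ΔS_hot = −Q/T_H = −71500/617 = -116 J/K.

ΔS_hot = -116 J/K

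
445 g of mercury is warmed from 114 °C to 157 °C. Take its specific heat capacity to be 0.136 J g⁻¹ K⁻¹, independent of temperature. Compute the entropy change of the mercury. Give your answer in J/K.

In kelvin: T₁ = 387.15 K, T₂ = 430.15 K. ΔS = ∫dQ_rev/T = m c ln(T₂/T₁) = 445 × 0.136 × ln(430.15/387.15) = 6.37 J/K.

ΔS = 6.37 J/K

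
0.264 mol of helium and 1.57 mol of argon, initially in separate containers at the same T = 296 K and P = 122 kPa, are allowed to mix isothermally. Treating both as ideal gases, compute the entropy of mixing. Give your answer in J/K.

ΔS_mix = 6.28 J/K

Mole fractions: x_A = 0.264/1.83 = 0.144, x_B = 0.856.
ΔS_mix = −R(n_A ln x_A + n_B ln x_B) = −8.314 × (0.264 ln 0.144 + 1.57 ln 0.856) = 6.28 J/K.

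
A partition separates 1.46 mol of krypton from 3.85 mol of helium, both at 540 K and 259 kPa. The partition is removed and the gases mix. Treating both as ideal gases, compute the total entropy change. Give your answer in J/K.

Mole fractions: x_A = 1.46/5.31 = 0.275, x_B = 0.725.
ΔS_mix = −R(n_A ln x_A + n_B ln x_B) = −8.314 × (1.46 ln 0.275 + 3.85 ln 0.725) = 26 J/K.

ΔS_mix = 26 J/K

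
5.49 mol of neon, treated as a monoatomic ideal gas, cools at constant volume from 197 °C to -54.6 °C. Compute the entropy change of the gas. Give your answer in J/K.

In kelvin: T₁ = 470.15 K, T₂ = 218.55 K. At constant volume, ΔS = nC_V ln(T₂/T₁) with C_V = 3R/2 = 12.47 J mol⁻¹ K⁻¹.
ΔS = 5.49 × 12.47 × ln(218.55/470.15) = -52.4 J/K.

ΔS = -52.4 J/K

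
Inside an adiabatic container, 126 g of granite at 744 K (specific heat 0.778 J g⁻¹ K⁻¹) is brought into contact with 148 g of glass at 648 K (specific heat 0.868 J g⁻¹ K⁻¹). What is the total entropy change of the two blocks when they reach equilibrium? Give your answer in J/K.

ΔS_total = 0.533 J/K

Energy balance: T_f = (m₁c₁T₁ + m₂c₂T₂)/(m₁c₁ + m₂c₂) = 689.55 K.
ΔS₁ = m₁c₁ ln(T_f/T₁) = 98.028 × ln(689.55/744) = -7.4503 J/K.
ΔS₂ = m₂c₂ ln(T_f/T₂) = 128.464 × ln(689.55/648) = 7.9838 J/K.
ΔS_total = -7.4503 + 7.9838 = 0.533 J/K.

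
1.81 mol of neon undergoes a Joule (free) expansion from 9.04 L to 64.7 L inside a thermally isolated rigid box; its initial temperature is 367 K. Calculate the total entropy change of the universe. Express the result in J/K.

For an ideal gas in free expansion Q = 0 and W = 0, so T is unchanged.
Entropy is a state function; using a reversible isothermal path, ΔS_gas = nR ln(V₂/V₁) = 1.81 × 8.314 × ln(64.7/9.04) = 29.6 J/K.
The insulated surroundings exchange no heat, so ΔS_surr = 0 and ΔS_universe = ΔS_gas.

ΔS_universe = 29.6 J/K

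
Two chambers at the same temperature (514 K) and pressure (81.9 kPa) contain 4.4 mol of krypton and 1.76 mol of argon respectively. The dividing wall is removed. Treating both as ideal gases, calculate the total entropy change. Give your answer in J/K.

Mole fractions: x_A = 4.4/6.16 = 0.714, x_B = 0.286.
ΔS_mix = −R(n_A ln x_A + n_B ln x_B) = −8.314 × (4.4 ln 0.714 + 1.76 ln 0.286) = 30.6 J/K.

ΔS_mix = 30.6 J/K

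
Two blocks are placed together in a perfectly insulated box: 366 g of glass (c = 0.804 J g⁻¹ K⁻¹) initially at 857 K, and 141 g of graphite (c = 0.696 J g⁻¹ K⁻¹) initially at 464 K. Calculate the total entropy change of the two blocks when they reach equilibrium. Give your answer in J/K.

ΔS_total = 12.4 J/K

Energy balance: T_f = (m₁c₁T₁ + m₂c₂T₂)/(m₁c₁ + m₂c₂) = 758.71 K.
ΔS₁ = m₁c₁ ln(T_f/T₁) = 294.264 × ln(758.71/857) = -35.85 J/K.
ΔS₂ = m₂c₂ ln(T_f/T₂) = 98.136 × ln(758.71/464) = 48.26 J/K.
ΔS_total = -35.85 + 48.26 = 12.4 J/K.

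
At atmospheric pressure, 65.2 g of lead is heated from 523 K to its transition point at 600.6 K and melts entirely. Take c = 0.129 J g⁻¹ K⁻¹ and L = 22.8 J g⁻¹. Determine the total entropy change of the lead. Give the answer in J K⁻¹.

Warming step: ΔS₁ = m c ln(T_tr/T_i) = 65.2 × 0.129 × ln(600.6/523) = 1.164 J/K.
Phase change: ΔS₂ = +mL/T_tr = 65.2 × 22.8 / 600.6 = 2.475 J/K.
ΔS_total = (1.164) + (2.475) = 3.64 J/K.

ΔS = 3.64 J/K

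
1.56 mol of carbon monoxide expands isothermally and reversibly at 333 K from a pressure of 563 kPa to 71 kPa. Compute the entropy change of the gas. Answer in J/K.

For an isothermal ideal gas ΔS_gas = nR ln(P₁/P₂) = 1.56 × 8.314 × ln(563/71) = 26.9 J/K.

ΔS_gas = 26.9 J/K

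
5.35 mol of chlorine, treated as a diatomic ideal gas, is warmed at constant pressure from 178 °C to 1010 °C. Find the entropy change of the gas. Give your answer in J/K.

ΔS = 163 J/K

In kelvin: T₁ = 451.15 K, T₂ = 1283.15 K. At constant pressure, ΔS = nC_p ln(T₂/T₁) with C_p = 7R/2 = 29.1 J mol⁻¹ K⁻¹.
ΔS = 5.35 × 29.1 × ln(1283.15/451.15) = 163 J/K.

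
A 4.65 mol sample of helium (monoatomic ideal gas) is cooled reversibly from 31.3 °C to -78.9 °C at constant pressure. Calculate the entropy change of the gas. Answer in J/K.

In kelvin: T₁ = 304.45 K, T₂ = 194.25 K. At constant pressure, ΔS = nC_p ln(T₂/T₁) with C_p = 5R/2 = 20.79 J mol⁻¹ K⁻¹.
ΔS = 4.65 × 20.79 × ln(194.25/304.45) = -43.4 J/K.

ΔS = -43.4 J/K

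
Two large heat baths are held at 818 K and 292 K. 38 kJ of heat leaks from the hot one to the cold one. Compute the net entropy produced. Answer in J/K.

ΔS_hot = −Q/T_H = −38000/818 = -46.455 J/K and ΔS_cold = +Q/T_C = 38000/292 = 130.14 J/K.
ΔS_total = -46.455 + 130.14 = 83.7 J/K, positive as the second law requires.

ΔS_total = 83.7 J/K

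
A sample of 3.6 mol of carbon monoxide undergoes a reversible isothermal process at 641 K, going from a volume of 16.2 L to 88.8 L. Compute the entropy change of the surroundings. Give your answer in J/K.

ΔS_surr = -50.9 J/K

For an isothermal ideal gas ΔS_gas = nR ln(V₂/V₁) = 3.6 × 8.314 × ln(88.8/16.2) = 50.9 J/K.
The process is reversible, so ΔS_surr = −ΔS_gas = -50.9 J/K and ΔS_universe = 0.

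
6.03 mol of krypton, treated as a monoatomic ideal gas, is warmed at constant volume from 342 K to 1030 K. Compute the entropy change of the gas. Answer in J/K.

ΔS = 82.9 J/K

At constant volume, ΔS = nC_V ln(T₂/T₁) with C_V = 3R/2 = 12.47 J mol⁻¹ K⁻¹.
ΔS = 6.03 × 12.47 × ln(1030/342) = 82.9 J/K.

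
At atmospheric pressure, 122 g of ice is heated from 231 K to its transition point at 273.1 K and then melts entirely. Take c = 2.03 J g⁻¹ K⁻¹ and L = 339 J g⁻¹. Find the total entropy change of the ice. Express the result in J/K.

ΔS = 193 J/K

Warming step: ΔS₁ = m c ln(T_tr/T_i) = 122 × 2.03 × ln(273.1/231) = 41.46 J/K.
Phase change: ΔS₂ = +mL/T_tr = 122 × 339 / 273.1 = 151.4 J/K.
ΔS_total = (41.46) + (151.4) = 193 J/K.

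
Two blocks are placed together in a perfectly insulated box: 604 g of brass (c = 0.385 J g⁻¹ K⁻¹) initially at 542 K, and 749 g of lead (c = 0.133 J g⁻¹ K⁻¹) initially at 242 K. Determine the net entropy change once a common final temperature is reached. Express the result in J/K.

Energy balance: T_f = (m₁c₁T₁ + m₂c₂T₂)/(m₁c₁ + m₂c₂) = 452.03 K.
ΔS₁ = m₁c₁ ln(T_f/T₁) = 232.54 × ln(452.03/542) = -42.21 J/K.
ΔS₂ = m₂c₂ ln(T_f/T₂) = 99.617 × ln(452.03/242) = 62.24 J/K.
ΔS_total = -42.21 + 62.24 = 20 J/K.

ΔS_total = 20 J/K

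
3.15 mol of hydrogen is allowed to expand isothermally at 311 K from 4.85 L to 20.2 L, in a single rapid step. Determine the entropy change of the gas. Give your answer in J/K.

ΔS_gas = 37.4 J/K

Entropy is a state function, so ΔS_gas depends only on the end states.
For an isothermal ideal gas ΔS_gas = nR ln(V₂/V₁) = 3.15 × 8.314 × ln(20.2/4.85) = 37.4 J/K.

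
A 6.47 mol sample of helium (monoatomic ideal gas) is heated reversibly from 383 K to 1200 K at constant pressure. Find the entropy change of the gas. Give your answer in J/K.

ΔS = 154 J/K

At constant pressure, ΔS = nC_p ln(T₂/T₁) with C_p = 5R/2 = 20.79 J mol⁻¹ K⁻¹.
ΔS = 6.47 × 20.79 × ln(1200/383) = 154 J/K.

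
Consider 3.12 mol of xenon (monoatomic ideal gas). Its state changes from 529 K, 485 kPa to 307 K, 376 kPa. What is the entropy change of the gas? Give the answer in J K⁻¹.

ΔS = nC_p ln(T₂/T₁) − nR ln(P₂/P₁), with C_p = 5R/2 = 20.79 J mol⁻¹ K⁻¹ for a monoatomic ideal gas.
ΔS = 3.12 × [20.79 × ln(307/529) − 8.314 × ln(376/485)] = -28.7 J/K.

ΔS = -28.7 J/K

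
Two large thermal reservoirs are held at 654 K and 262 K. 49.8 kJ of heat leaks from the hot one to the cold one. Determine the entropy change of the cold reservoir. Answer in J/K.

The cold reservoir gains heat Q, so ΔS_cold = +Q/T_C = 49800/262 = 190 J/K.

ΔS_cold = 190 J/K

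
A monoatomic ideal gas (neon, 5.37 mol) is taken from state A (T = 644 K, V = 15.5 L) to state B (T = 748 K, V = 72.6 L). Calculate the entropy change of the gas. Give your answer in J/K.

ΔS = 79 J/K

Entropy is a state function: ΔS = nC_V ln(T₂/T₁) + nR ln(V₂/V₁), with C_V = 3R/2 = 12.47 J mol⁻¹ K⁻¹ for a monoatomic ideal gas.
ΔS = 5.37 × [12.47 × ln(748/644) + 8.314 × ln(72.6/15.5)] = 79 J/K.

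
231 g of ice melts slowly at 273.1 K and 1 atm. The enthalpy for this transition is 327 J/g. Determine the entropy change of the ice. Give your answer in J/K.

Heat absorbed by the substance: Q = mL = 231 × 327 = 75537 J.
At constant T, ΔS = Q_rev/T = 75537 / 273.1 = 277 J/K.

ΔS = 277 J/K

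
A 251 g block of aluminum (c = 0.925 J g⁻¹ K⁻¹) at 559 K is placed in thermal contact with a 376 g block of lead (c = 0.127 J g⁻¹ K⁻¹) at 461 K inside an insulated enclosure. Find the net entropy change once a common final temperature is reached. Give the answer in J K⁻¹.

ΔS_total = 0.705 J/K

Energy balance: T_f = (m₁c₁T₁ + m₂c₂T₂)/(m₁c₁ + m₂c₂) = 542.28 K.
ΔS₁ = m₁c₁ ln(T_f/T₁) = 232.175 × ln(542.28/559) = -7.049 J/K.
ΔS₂ = m₂c₂ ln(T_f/T₂) = 47.752 × ln(542.28/461) = 7.754 J/K.
ΔS_total = -7.049 + 7.754 = 0.705 J/K.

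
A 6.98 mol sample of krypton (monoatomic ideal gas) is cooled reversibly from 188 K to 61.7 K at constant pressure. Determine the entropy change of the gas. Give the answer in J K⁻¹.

ΔS = -162 J/K

At constant pressure, ΔS = nC_p ln(T₂/T₁) with C_p = 5R/2 = 20.79 J mol⁻¹ K⁻¹.
ΔS = 6.98 × 20.79 × ln(61.7/188) = -162 J/K.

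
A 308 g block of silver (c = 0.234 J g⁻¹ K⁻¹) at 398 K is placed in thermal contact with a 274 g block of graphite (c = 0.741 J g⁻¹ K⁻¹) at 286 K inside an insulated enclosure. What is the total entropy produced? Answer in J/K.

ΔS_total = 3.05 J/K

Energy balance: T_f = (m₁c₁T₁ + m₂c₂T₂)/(m₁c₁ + m₂c₂) = 315.34 K.
ΔS₁ = m₁c₁ ln(T_f/T₁) = 72.072 × ln(315.34/398) = -16.78 J/K.
ΔS₂ = m₂c₂ ln(T_f/T₂) = 203.034 × ln(315.34/286) = 19.83 J/K.
ΔS_total = -16.78 + 19.83 = 3.05 J/K.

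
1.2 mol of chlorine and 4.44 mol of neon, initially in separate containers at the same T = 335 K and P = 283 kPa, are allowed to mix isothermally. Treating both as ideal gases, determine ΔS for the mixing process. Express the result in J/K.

Mole fractions: x_A = 1.2/5.64 = 0.213, x_B = 0.787.
ΔS_mix = −R(n_A ln x_A + n_B ln x_B) = −8.314 × (1.2 ln 0.213 + 4.44 ln 0.787) = 24.3 J/K.

ΔS_mix = 24.3 J/K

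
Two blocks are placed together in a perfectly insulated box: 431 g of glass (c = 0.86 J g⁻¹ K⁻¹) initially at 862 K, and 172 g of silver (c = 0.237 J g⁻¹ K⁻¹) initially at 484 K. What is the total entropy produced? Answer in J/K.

ΔS_total = 5.25 J/K

Energy balance: T_f = (m₁c₁T₁ + m₂c₂T₂)/(m₁c₁ + m₂c₂) = 824.55 K.
ΔS₁ = m₁c₁ ln(T_f/T₁) = 370.66 × ln(824.55/862) = -16.465 J/K.
ΔS₂ = m₂c₂ ln(T_f/T₂) = 40.764 × ln(824.55/484) = 21.717 J/K.
ΔS_total = -16.465 + 21.717 = 5.25 J/K.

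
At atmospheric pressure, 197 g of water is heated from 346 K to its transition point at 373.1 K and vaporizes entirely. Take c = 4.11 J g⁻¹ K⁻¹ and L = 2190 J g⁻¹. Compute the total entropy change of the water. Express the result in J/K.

Warming step: ΔS₁ = m c ln(T_tr/T_i) = 197 × 4.11 × ln(373.1/346) = 61.06 J/K.
Phase change: ΔS₂ = +mL/T_tr = 197 × 2190 / 373.1 = 1156 J/K.
ΔS_total = (61.06) + (1156) = 1220 J/K.

ΔS = 1220 J/K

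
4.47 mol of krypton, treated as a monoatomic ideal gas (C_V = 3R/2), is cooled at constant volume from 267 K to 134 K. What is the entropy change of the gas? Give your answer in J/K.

ΔS = -38.4 J/K

At constant volume, ΔS = nC_V ln(T₂/T₁) with C_V = 3R/2 = 12.47 J mol⁻¹ K⁻¹.
ΔS = 4.47 × 12.47 × ln(134/267) = -38.4 J/K.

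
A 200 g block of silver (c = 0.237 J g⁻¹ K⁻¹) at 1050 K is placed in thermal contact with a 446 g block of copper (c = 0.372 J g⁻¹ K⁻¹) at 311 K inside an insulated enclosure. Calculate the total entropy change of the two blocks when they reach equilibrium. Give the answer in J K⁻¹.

Energy balance: T_f = (m₁c₁T₁ + m₂c₂T₂)/(m₁c₁ + m₂c₂) = 475.21 K.
ΔS₁ = m₁c₁ ln(T_f/T₁) = 47.4 × ln(475.21/1050) = -37.58 J/K.
ΔS₂ = m₂c₂ ln(T_f/T₂) = 165.912 × ln(475.21/311) = 70.34 J/K.
ΔS_total = -37.58 + 70.34 = 32.8 J/K.

ΔS_total = 32.8 J/K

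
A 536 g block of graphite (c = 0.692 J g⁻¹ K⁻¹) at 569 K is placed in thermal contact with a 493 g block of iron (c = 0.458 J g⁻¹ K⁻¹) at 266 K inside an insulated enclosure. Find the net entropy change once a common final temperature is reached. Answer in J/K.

ΔS_total = 37.4 J/K

Energy balance: T_f = (m₁c₁T₁ + m₂c₂T₂)/(m₁c₁ + m₂c₂) = 454.34 K.
ΔS₁ = m₁c₁ ln(T_f/T₁) = 370.912 × ln(454.34/569) = -83.46 J/K.
ΔS₂ = m₂c₂ ln(T_f/T₂) = 225.794 × ln(454.34/266) = 120.9 J/K.
ΔS_total = -83.46 + 120.9 = 37.4 J/K.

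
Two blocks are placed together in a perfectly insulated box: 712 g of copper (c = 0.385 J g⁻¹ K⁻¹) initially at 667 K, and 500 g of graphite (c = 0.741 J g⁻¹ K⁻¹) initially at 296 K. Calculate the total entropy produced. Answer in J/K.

ΔS_total = 52.7 J/K

Energy balance: T_f = (m₁c₁T₁ + m₂c₂T₂)/(m₁c₁ + m₂c₂) = 453.77 K.
ΔS₁ = m₁c₁ ln(T_f/T₁) = 274.12 × ln(453.77/667) = -105.6 J/K.
ΔS₂ = m₂c₂ ln(T_f/T₂) = 370.5 × ln(453.77/296) = 158.3 J/K.
ΔS_total = -105.6 + 158.3 = 52.7 J/K.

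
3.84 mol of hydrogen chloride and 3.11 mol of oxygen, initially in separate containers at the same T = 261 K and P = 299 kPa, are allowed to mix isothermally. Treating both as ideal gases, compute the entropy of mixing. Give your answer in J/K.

Mole fractions: x_A = 3.84/6.95 = 0.553, x_B = 0.447.
ΔS_mix = −R(n_A ln x_A + n_B ln x_B) = −8.314 × (3.84 ln 0.553 + 3.11 ln 0.447) = 39.7 J/K.

ΔS_mix = 39.7 J/K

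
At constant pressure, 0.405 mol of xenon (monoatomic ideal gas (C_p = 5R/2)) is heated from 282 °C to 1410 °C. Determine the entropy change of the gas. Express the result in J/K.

ΔS = 9.34 J/K

In kelvin: T₁ = 555.15 K, T₂ = 1683.15 K. At constant pressure, ΔS = nC_p ln(T₂/T₁) with C_p = 5R/2 = 20.79 J mol⁻¹ K⁻¹.
ΔS = 0.405 × 20.79 × ln(1683.15/555.15) = 9.34 J/K.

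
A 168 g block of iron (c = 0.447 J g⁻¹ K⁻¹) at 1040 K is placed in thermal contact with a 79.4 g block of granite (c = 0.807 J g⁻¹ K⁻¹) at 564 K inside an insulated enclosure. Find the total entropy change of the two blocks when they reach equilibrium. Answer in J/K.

Energy balance: T_f = (m₁c₁T₁ + m₂c₂T₂)/(m₁c₁ + m₂c₂) = 820.85 K.
ΔS₁ = m₁c₁ ln(T_f/T₁) = 75.096 × ln(820.85/1040) = -17.77 J/K.
ΔS₂ = m₂c₂ ln(T_f/T₂) = 64.0758 × ln(820.85/564) = 24.05 J/K.
ΔS_total = -17.77 + 24.05 = 6.28 J/K.

ΔS_total = 6.28 J/K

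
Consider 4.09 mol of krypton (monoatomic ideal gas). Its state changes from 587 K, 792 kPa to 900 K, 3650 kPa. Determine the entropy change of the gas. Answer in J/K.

ΔS = -15.6 J/K

ΔS = nC_p ln(T₂/T₁) − nR ln(P₂/P₁), with C_p = 5R/2 = 20.79 J mol⁻¹ K⁻¹ for a monoatomic ideal gas.
ΔS = 4.09 × [20.79 × ln(900/587) − 8.314 × ln(3650/792)] = -15.6 J/K.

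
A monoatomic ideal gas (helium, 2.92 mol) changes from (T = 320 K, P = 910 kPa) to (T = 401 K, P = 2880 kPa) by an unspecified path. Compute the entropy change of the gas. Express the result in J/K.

ΔS = nC_p ln(T₂/T₁) − nR ln(P₂/P₁), with C_p = 5R/2 = 20.79 J mol⁻¹ K⁻¹ for a monoatomic ideal gas.
ΔS = 2.92 × [20.79 × ln(401/320) − 8.314 × ln(2880/910)] = -14.3 J/K.

ΔS = -14.3 J/K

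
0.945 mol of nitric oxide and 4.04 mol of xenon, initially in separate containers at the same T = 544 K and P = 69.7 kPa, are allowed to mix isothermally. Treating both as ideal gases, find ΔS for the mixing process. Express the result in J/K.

ΔS_mix = 20.1 J/K

Mole fractions: x_A = 0.945/4.99 = 0.19, x_B = 0.81.
ΔS_mix = −R(n_A ln x_A + n_B ln x_B) = −8.314 × (0.945 ln 0.19 + 4.04 ln 0.81) = 20.1 J/K.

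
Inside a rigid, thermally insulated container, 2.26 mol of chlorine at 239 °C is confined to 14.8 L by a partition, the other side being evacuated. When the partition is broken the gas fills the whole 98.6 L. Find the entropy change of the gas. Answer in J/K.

ΔS_gas = 35.6 J/K

For an ideal gas in free expansion Q = 0 and W = 0, so T is unchanged.
Entropy is a state function; using a reversible isothermal path, ΔS_gas = nR ln(V₂/V₁) = 2.26 × 8.314 × ln(98.6/14.8) = 35.6 J/K.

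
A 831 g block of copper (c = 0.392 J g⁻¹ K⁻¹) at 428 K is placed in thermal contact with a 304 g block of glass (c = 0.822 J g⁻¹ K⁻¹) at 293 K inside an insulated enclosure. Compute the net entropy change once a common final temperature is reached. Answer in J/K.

ΔS_total = 9.93 J/K

Energy balance: T_f = (m₁c₁T₁ + m₂c₂T₂)/(m₁c₁ + m₂c₂) = 369.4 K.
ΔS₁ = m₁c₁ ln(T_f/T₁) = 325.752 × ln(369.4/428) = -47.97 J/K.
ΔS₂ = m₂c₂ ln(T_f/T₂) = 249.888 × ln(369.4/293) = 57.9 J/K.
ΔS_total = -47.97 + 57.9 = 9.93 J/K.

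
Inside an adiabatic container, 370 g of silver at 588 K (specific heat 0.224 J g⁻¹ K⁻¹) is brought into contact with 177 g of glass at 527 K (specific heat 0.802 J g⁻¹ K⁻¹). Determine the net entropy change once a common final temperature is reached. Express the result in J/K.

Energy balance: T_f = (m₁c₁T₁ + m₂c₂T₂)/(m₁c₁ + m₂c₂) = 549.49 K.
ΔS₁ = m₁c₁ ln(T_f/T₁) = 82.88 × ln(549.49/588) = -5.6146 J/K.
ΔS₂ = m₂c₂ ln(T_f/T₂) = 141.954 × ln(549.49/527) = 5.9313 J/K.
ΔS_total = -5.6146 + 5.9313 = 0.317 J/K.

ΔS_total = 0.317 J/K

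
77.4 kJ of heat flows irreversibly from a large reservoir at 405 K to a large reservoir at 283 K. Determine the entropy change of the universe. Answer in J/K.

ΔS_hot = −Q/T_H = −77400/405 = -191.1 J/K and ΔS_cold = +Q/T_C = 77400/283 = 273.5 J/K.
ΔS_total = -191.1 + 273.5 = 82.4 J/K, positive as the second law requires.

ΔS_total = 82.4 J/K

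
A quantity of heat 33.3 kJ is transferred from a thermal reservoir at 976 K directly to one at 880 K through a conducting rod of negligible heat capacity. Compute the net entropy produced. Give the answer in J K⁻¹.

ΔS_total = 3.72 J/K

ΔS_hot = −Q/T_H = −33300/976 = -34.12 J/K and ΔS_cold = +Q/T_C = 33300/880 = 37.84 J/K.
ΔS_total = -34.12 + 37.84 = 3.72 J/K, positive as the second law requires.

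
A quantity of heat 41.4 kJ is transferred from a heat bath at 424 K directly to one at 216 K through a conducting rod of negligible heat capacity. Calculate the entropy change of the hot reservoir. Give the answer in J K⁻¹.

ΔS_hot = -97.6 J/K

The hot reservoir loses heat Q, so ΔS_hot = −Q/T_H = −41400/424 = -97.6 J/K.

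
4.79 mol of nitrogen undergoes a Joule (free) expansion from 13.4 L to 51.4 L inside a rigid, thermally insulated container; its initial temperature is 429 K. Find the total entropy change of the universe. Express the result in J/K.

No heat is exchanged and no work is done, so the ideal-gas temperature stays constant.
Entropy is a state function; using a reversible isothermal path, ΔS_gas = nR ln(V₂/V₁) = 4.79 × 8.314 × ln(51.4/13.4) = 53.5 J/K.
The insulated surroundings exchange no heat, so ΔS_surr = 0 and ΔS_universe = ΔS_gas.

ΔS_universe = 53.5 J/K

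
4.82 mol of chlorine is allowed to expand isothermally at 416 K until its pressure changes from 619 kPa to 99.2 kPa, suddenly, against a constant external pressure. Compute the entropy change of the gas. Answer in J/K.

Entropy is a state function, so ΔS_gas depends only on the end states.
For an isothermal ideal gas ΔS_gas = nR ln(P₁/P₂) = 4.82 × 8.314 × ln(619/99.2) = 73.4 J/K.

ΔS_gas = 73.4 J/K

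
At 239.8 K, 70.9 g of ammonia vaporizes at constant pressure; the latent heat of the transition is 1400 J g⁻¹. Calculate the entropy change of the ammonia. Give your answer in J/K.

Heat absorbed by the substance: Q = mL = 70.9 × 1400 = 99260 J.
At constant T, ΔS = Q_rev/T = 99260 / 239.8 = 414 J/K.

ΔS = 414 J/K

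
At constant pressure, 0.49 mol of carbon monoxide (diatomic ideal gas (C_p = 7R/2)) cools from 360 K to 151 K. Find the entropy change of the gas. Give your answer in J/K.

At constant pressure, ΔS = nC_p ln(T₂/T₁) with C_p = 7R/2 = 29.1 J mol⁻¹ K⁻¹.
ΔS = 0.49 × 29.1 × ln(151/360) = -12.4 J/K.

ΔS = -12.4 J/K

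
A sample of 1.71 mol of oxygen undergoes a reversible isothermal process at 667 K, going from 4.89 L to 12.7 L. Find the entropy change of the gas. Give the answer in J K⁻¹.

For an isothermal ideal gas ΔS_gas = nR ln(V₂/V₁) = 1.71 × 8.314 × ln(12.7/4.89) = 13.6 J/K.

ΔS_gas = 13.6 J/K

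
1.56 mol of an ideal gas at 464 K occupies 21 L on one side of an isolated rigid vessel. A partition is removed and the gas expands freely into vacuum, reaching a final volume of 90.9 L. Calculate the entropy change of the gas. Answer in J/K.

ΔS_gas = 19 J/K

For an ideal gas in free expansion Q = 0 and W = 0, so T is unchanged.
Entropy is a state function; using a reversible isothermal path, ΔS_gas = nR ln(V₂/V₁) = 1.56 × 8.314 × ln(90.9/21) = 19 J/K.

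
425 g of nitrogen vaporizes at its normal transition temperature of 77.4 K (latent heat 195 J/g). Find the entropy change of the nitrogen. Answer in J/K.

ΔS = 1070 J/K

Heat absorbed by the substance: Q = mL = 425 × 195 = 82875 J.
At constant T, ΔS = Q_rev/T = 82875 / 77.4 = 1070 J/K.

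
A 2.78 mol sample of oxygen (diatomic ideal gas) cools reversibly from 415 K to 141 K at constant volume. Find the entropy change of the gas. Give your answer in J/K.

At constant volume, ΔS = nC_V ln(T₂/T₁) with C_V = 5R/2 = 20.79 J mol⁻¹ K⁻¹.
ΔS = 2.78 × 20.79 × ln(141/415) = -62.4 J/K.

ΔS = -62.4 J/K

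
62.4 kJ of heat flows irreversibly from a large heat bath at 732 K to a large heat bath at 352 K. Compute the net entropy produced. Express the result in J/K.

ΔS_hot = −Q/T_H = −62400/732 = -85.246 J/K and ΔS_cold = +Q/T_C = 62400/352 = 177.27 J/K.
ΔS_total = -85.246 + 177.27 = 92 J/K, positive as the second law requires.

ΔS_total = 92 J/K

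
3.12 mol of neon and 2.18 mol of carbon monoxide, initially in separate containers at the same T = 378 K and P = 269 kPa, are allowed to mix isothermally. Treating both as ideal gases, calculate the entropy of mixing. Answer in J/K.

Mole fractions: x_A = 3.12/5.3 = 0.589, x_B = 0.411.
ΔS_mix = −R(n_A ln x_A + n_B ln x_B) = −8.314 × (3.12 ln 0.589 + 2.18 ln 0.411) = 29.8 J/K.

ΔS_mix = 29.8 J/K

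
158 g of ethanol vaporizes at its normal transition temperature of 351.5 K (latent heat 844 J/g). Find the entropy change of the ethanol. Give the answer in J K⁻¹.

Heat absorbed by the substance: Q = mL = 158 × 844 = 133352 J.
At constant T, ΔS = Q_rev/T = 133352 / 351.5 = 379 J/K.

ΔS = 379 J/K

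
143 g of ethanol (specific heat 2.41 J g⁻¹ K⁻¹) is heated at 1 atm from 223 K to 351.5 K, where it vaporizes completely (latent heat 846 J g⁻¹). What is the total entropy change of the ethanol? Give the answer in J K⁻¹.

ΔS = 501 J/K

Warming step: ΔS₁ = m c ln(T_tr/T_i) = 143 × 2.41 × ln(351.5/223) = 156.8 J/K.
Phase change: ΔS₂ = +mL/T_tr = 143 × 846 / 351.5 = 344.2 J/K.
ΔS_total = (156.8) + (344.2) = 501 J/K.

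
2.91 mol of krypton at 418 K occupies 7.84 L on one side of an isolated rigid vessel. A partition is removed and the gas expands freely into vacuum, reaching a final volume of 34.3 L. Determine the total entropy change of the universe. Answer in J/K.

No heat is exchanged and no work is done, so the ideal-gas temperature stays constant.
Entropy is a state function; using a reversible isothermal path, ΔS_gas = nR ln(V₂/V₁) = 2.91 × 8.314 × ln(34.3/7.84) = 35.7 J/K.
The insulated surroundings exchange no heat, so ΔS_surr = 0 and ΔS_universe = ΔS_gas.

ΔS_universe = 35.7 J/K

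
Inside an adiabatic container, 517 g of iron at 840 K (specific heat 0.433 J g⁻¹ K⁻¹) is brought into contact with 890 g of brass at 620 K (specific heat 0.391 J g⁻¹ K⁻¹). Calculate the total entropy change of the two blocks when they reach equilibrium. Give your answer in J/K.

Energy balance: T_f = (m₁c₁T₁ + m₂c₂T₂)/(m₁c₁ + m₂c₂) = 706.12 K.
ΔS₁ = m₁c₁ ln(T_f/T₁) = 223.861 × ln(706.12/840) = -38.865 J/K.
ΔS₂ = m₂c₂ ln(T_f/T₂) = 347.99 × ln(706.12/620) = 45.263 J/K.
ΔS_total = -38.865 + 45.263 = 6.4 J/K.

ΔS_total = 6.4 J/K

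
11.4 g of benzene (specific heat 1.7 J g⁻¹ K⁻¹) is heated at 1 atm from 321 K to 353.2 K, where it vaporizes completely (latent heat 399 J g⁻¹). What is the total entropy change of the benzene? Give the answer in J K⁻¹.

Warming step: ΔS₁ = m c ln(T_tr/T_i) = 11.4 × 1.7 × ln(353.2/321) = 1.853 J/K.
Phase change: ΔS₂ = +mL/T_tr = 11.4 × 399 / 353.2 = 12.88 J/K.
ΔS_total = (1.853) + (12.88) = 14.7 J/K.

ΔS = 14.7 J/K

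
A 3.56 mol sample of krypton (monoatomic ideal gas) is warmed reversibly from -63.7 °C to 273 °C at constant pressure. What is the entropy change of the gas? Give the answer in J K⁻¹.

In kelvin: T₁ = 209.45 K, T₂ = 546.15 K. At constant pressure, ΔS = nC_p ln(T₂/T₁) with C_p = 5R/2 = 20.79 J mol⁻¹ K⁻¹.
ΔS = 3.56 × 20.79 × ln(546.15/209.45) = 70.9 J/K.

ΔS = 70.9 J/K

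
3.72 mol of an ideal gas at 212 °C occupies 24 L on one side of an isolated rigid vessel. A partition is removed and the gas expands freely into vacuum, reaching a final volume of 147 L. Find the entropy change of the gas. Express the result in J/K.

ΔS_gas = 56.1 J/K

For an ideal gas in free expansion Q = 0 and W = 0, so T is unchanged.
Entropy is a state function; using a reversible isothermal path, ΔS_gas = nR ln(V₂/V₁) = 3.72 × 8.314 × ln(147/24) = 56.1 J/K.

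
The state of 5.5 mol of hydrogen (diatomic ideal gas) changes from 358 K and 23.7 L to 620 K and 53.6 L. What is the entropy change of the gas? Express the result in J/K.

Entropy is a state function: ΔS = nC_V ln(T₂/T₁) + nR ln(V₂/V₁), with C_V = 5R/2 = 20.79 J mol⁻¹ K⁻¹ for a diatomic ideal gas.
ΔS = 5.5 × [20.79 × ln(620/358) + 8.314 × ln(53.6/23.7)] = 100 J/K.

ΔS = 100 J/K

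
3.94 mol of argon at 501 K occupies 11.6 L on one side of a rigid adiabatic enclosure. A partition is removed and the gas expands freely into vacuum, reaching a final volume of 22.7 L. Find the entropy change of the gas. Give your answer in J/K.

ΔS_gas = 22 J/K

No heat is exchanged and no work is done, so the ideal-gas temperature stays constant.
Entropy is a state function; using a reversible isothermal path, ΔS_gas = nR ln(V₂/V₁) = 3.94 × 8.314 × ln(22.7/11.6) = 22 J/K.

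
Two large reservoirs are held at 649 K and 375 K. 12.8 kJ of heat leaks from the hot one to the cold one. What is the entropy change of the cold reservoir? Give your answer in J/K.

ΔS_cold = 34.1 J/K

The cold reservoir gains heat Q, so ΔS_cold = +Q/T_C = 12800/375 = 34.1 J/K.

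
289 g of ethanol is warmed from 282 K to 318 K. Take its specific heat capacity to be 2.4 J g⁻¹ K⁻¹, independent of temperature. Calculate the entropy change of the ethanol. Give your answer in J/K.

ΔS = ∫dQ_rev/T = m c ln(T₂/T₁) = 289 × 2.4 × ln(318/282) = 83.3 J/K.

ΔS = 83.3 J/K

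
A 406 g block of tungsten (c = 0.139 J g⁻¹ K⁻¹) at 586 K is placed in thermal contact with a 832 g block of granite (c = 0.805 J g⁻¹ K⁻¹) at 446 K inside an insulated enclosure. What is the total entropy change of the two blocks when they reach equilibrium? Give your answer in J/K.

Energy balance: T_f = (m₁c₁T₁ + m₂c₂T₂)/(m₁c₁ + m₂c₂) = 456.88 K.
ΔS₁ = m₁c₁ ln(T_f/T₁) = 56.434 × ln(456.88/586) = -14.046 J/K.
ΔS₂ = m₂c₂ ln(T_f/T₂) = 669.76 × ln(456.88/446) = 16.142 J/K.
ΔS_total = -14.046 + 16.142 = 2.1 J/K.

ΔS_total = 2.1 J/K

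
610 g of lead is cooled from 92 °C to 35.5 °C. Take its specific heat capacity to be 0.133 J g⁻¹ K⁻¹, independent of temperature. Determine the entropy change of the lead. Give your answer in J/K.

In kelvin: T₁ = 365.15 K, T₂ = 308.65 K. ΔS = ∫dQ_rev/T = m c ln(T₂/T₁) = 610 × 0.133 × ln(308.65/365.15) = -13.6 J/K.

ΔS = -13.6 J/K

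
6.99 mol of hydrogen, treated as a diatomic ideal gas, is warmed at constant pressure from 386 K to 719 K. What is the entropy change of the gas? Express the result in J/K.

At constant pressure, ΔS = nC_p ln(T₂/T₁) with C_p = 7R/2 = 29.1 J mol⁻¹ K⁻¹.
ΔS = 6.99 × 29.1 × ln(719/386) = 127 J/K.

ΔS = 127 J/K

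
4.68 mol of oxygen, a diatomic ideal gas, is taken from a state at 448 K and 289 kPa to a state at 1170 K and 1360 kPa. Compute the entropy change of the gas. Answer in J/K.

ΔS = 70.5 J/K

ΔS = nC_p ln(T₂/T₁) − nR ln(P₂/P₁), with C_p = 7R/2 = 29.1 J mol⁻¹ K⁻¹ for a diatomic ideal gas.
ΔS = 4.68 × [29.1 × ln(1170/448) − 8.314 × ln(1360/289)] = 70.5 J/K.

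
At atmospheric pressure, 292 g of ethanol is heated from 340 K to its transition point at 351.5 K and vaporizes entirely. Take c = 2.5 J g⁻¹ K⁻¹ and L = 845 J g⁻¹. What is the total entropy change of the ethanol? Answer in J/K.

ΔS = 726 J/K

Warming step: ΔS₁ = m c ln(T_tr/T_i) = 292 × 2.5 × ln(351.5/340) = 24.28 J/K.
Phase change: ΔS₂ = +mL/T_tr = 292 × 845 / 351.5 = 702 J/K.
ΔS_total = (24.28) + (702) = 726 J/K.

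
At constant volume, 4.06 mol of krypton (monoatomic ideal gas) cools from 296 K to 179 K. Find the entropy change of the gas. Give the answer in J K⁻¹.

ΔS = -25.5 J/K

At constant volume, ΔS = nC_V ln(T₂/T₁) with C_V = 3R/2 = 12.47 J mol⁻¹ K⁻¹.
ΔS = 4.06 × 12.47 × ln(179/296) = -25.5 J/K.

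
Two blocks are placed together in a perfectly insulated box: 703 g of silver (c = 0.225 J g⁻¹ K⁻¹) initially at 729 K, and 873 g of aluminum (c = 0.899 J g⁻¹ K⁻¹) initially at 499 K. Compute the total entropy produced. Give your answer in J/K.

ΔS_total = 10.3 J/K

Energy balance: T_f = (m₁c₁T₁ + m₂c₂T₂)/(m₁c₁ + m₂c₂) = 537.58 K.
ΔS₁ = m₁c₁ ln(T_f/T₁) = 158.175 × ln(537.58/729) = -48.18 J/K.
ΔS₂ = m₂c₂ ln(T_f/T₂) = 784.827 × ln(537.58/499) = 58.45 J/K.
ΔS_total = -48.18 + 58.45 = 10.3 J/K.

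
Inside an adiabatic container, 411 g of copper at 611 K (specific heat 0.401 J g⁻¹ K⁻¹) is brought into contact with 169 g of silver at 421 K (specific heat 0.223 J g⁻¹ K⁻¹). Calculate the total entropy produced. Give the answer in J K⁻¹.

Energy balance: T_f = (m₁c₁T₁ + m₂c₂T₂)/(m₁c₁ + m₂c₂) = 575.64 K.
ΔS₁ = m₁c₁ ln(T_f/T₁) = 164.811 × ln(575.64/611) = -9.825 J/K.
ΔS₂ = m₂c₂ ln(T_f/T₂) = 37.687 × ln(575.64/421) = 11.79 J/K.
ΔS_total = -9.825 + 11.79 = 1.96 J/K.

ΔS_total = 1.96 J/K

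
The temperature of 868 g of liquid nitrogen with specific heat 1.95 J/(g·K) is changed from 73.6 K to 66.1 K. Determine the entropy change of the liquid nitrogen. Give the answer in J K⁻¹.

ΔS = ∫dQ_rev/T = m c ln(T₂/T₁) = 868 × 1.95 × ln(66.1/73.6) = -182 J/K.

ΔS = -182 J/K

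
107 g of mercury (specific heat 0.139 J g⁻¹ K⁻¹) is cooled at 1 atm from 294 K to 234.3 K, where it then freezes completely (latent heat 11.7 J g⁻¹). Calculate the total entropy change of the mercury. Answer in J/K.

Cooling step: ΔS₁ = m c ln(T_tr/T_i) = 107 × 0.139 × ln(234.3/294) = -3.376 J/K.
Phase change: ΔS₂ = −mL/T_tr = −107 × 11.7 / 234.3 = -5.343 J/K.
ΔS_total = (-3.376) + (-5.343) = -8.72 J/K.

ΔS = -8.72 J/K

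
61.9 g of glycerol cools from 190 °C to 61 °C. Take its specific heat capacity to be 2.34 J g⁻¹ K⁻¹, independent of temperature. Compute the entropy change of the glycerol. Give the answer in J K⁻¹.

In kelvin: T₁ = 463.15 K, T₂ = 334.15 K. ΔS = ∫dQ_rev/T = m c ln(T₂/T₁) = 61.9 × 2.34 × ln(334.15/463.15) = -47.3 J/K.

ΔS = -47.3 J/K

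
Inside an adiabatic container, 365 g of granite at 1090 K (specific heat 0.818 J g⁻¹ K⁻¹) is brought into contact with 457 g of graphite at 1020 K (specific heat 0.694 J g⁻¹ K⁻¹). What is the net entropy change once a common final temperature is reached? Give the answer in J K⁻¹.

ΔS_total = 0.339 J/K

Energy balance: T_f = (m₁c₁T₁ + m₂c₂T₂)/(m₁c₁ + m₂c₂) = 1053.9 K.
ΔS₁ = m₁c₁ ln(T_f/T₁) = 298.57 × ln(1053.9/1090) = -10.044 J/K.
ΔS₂ = m₂c₂ ln(T_f/T₂) = 317.158 × ln(1053.9/1020) = 10.383 J/K.
ΔS_total = -10.044 + 10.383 = 0.339 J/K.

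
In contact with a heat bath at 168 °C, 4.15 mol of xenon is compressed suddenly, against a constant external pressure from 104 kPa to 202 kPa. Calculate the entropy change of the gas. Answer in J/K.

ΔS_gas = -22.9 J/K

Entropy is a state function, so ΔS_gas depends only on the end states.
For an isothermal ideal gas ΔS_gas = nR ln(P₁/P₂) = 4.15 × 8.314 × ln(104/202) = -22.9 J/K.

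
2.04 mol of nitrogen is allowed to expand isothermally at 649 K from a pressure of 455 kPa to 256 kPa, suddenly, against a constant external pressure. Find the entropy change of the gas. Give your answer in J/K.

Entropy is a state function, so ΔS_gas depends only on the end states.
For an isothermal ideal gas ΔS_gas = nR ln(P₁/P₂) = 2.04 × 8.314 × ln(455/256) = 9.75 J/K.

ΔS_gas = 9.75 J/K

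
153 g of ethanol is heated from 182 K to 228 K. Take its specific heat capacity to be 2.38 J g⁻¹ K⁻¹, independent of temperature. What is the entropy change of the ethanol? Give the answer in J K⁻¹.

ΔS = ∫dQ_rev/T = m c ln(T₂/T₁) = 153 × 2.38 × ln(228/182) = 82.1 J/K.

ΔS = 82.1 J/K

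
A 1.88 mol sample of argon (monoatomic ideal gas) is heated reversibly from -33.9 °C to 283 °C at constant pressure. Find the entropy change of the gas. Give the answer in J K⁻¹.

ΔS = 33 J/K

In kelvin: T₁ = 239.25 K, T₂ = 556.15 K. At constant pressure, ΔS = nC_p ln(T₂/T₁) with C_p = 5R/2 = 20.79 J mol⁻¹ K⁻¹.
ΔS = 1.88 × 20.79 × ln(556.15/239.25) = 33 J/K.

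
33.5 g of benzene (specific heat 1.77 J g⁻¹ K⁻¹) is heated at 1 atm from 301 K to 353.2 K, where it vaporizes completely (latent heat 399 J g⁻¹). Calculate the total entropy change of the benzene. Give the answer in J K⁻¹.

ΔS = 47.3 J/K

Warming step: ΔS₁ = m c ln(T_tr/T_i) = 33.5 × 1.77 × ln(353.2/301) = 9.483 J/K.
Phase change: ΔS₂ = +mL/T_tr = 33.5 × 399 / 353.2 = 37.84 J/K.
ΔS_total = (9.483) + (37.84) = 47.3 J/K.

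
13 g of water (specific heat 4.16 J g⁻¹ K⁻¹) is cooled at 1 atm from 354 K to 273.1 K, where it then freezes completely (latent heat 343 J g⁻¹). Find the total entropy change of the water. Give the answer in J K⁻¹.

Cooling step: ΔS₁ = m c ln(T_tr/T_i) = 13 × 4.16 × ln(273.1/354) = -14.03 J/K.
Phase change: ΔS₂ = −mL/T_tr = −13 × 343 / 273.1 = -16.33 J/K.
ΔS_total = (-14.03) + (-16.33) = -30.4 J/K.

ΔS = -30.4 J/K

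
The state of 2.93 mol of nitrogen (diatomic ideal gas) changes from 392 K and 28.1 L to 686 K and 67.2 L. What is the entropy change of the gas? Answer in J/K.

ΔS = 55.3 J/K

Entropy is a state function: ΔS = nC_V ln(T₂/T₁) + nR ln(V₂/V₁), with C_V = 5R/2 = 20.79 J mol⁻¹ K⁻¹ for a diatomic ideal gas.
ΔS = 2.93 × [20.79 × ln(686/392) + 8.314 × ln(67.2/28.1)] = 55.3 J/K.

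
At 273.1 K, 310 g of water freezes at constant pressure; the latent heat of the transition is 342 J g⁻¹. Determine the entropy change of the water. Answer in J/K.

Heat released by the substance: Q = −mL = −310 × 342 = −106020 J.
At constant T, ΔS = Q_rev/T = −106020 / 273.1 = -388 J/K.

ΔS = -388 J/K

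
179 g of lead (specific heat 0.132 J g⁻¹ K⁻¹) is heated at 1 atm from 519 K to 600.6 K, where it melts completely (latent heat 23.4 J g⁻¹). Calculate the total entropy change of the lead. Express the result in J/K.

Warming step: ΔS₁ = m c ln(T_tr/T_i) = 179 × 0.132 × ln(600.6/519) = 3.45 J/K.
Phase change: ΔS₂ = +mL/T_tr = 179 × 23.4 / 600.6 = 6.974 J/K.
ΔS_total = (3.45) + (6.974) = 10.4 J/K.

ΔS = 10.4 J/K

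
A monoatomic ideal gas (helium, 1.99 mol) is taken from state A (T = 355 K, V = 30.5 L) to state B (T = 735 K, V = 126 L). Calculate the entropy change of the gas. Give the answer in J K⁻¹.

ΔS = 41.5 J/K

Entropy is a state function: ΔS = nC_V ln(T₂/T₁) + nR ln(V₂/V₁), with C_V = 3R/2 = 12.47 J mol⁻¹ K⁻¹ for a monoatomic ideal gas.
ΔS = 1.99 × [12.47 × ln(735/355) + 8.314 × ln(126/30.5)] = 41.5 J/K.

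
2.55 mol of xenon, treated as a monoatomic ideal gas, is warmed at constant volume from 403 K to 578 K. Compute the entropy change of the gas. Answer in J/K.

ΔS = 11.5 J/K

At constant volume, ΔS = nC_V ln(T₂/T₁) with C_V = 3R/2 = 12.47 J mol⁻¹ K⁻¹.
ΔS = 2.55 × 12.47 × ln(578/403) = 11.5 J/K.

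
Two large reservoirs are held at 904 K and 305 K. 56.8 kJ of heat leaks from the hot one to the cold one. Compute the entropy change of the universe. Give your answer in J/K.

ΔS_total = 123 J/K

ΔS_hot = −Q/T_H = −56800/904 = -62.83 J/K and ΔS_cold = +Q/T_C = 56800/305 = 186.2 J/K.
ΔS_total = -62.83 + 186.2 = 123 J/K, positive as the second law requires.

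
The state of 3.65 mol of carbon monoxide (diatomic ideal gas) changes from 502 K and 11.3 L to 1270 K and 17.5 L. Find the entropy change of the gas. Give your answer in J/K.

ΔS = 83.7 J/K

Entropy is a state function: ΔS = nC_V ln(T₂/T₁) + nR ln(V₂/V₁), with C_V = 5R/2 = 20.79 J mol⁻¹ K⁻¹ for a diatomic ideal gas.
ΔS = 3.65 × [20.79 × ln(1270/502) + 8.314 × ln(17.5/11.3)] = 83.7 J/K.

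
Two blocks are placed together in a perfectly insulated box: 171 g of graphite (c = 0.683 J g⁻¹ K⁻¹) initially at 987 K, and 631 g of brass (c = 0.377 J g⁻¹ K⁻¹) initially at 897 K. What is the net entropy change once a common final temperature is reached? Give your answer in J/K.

ΔS_total = 0.362 J/K

Energy balance: T_f = (m₁c₁T₁ + m₂c₂T₂)/(m₁c₁ + m₂c₂) = 926.64 K.
ΔS₁ = m₁c₁ ln(T_f/T₁) = 116.793 × ln(926.64/987) = -7.371 J/K.
ΔS₂ = m₂c₂ ln(T_f/T₂) = 237.887 × ln(926.64/897) = 7.733 J/K.
ΔS_total = -7.371 + 7.733 = 0.362 J/K.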